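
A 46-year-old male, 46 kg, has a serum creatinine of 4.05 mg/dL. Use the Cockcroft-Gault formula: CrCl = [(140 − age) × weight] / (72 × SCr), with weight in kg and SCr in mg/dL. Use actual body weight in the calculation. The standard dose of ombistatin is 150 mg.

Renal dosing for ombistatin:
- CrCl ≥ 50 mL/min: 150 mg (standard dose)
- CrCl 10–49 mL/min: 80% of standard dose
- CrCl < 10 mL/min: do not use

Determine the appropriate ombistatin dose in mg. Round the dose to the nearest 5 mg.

CrCl = (140 − 46) × 46 / (72 × 4.05) = 4324.0 / 291.60 ≈ 14.8 mL/min
CrCl ≈ 15 mL/min → bracket 10–49 mL/min.
80% of 150 mg = 120 mg

120 mg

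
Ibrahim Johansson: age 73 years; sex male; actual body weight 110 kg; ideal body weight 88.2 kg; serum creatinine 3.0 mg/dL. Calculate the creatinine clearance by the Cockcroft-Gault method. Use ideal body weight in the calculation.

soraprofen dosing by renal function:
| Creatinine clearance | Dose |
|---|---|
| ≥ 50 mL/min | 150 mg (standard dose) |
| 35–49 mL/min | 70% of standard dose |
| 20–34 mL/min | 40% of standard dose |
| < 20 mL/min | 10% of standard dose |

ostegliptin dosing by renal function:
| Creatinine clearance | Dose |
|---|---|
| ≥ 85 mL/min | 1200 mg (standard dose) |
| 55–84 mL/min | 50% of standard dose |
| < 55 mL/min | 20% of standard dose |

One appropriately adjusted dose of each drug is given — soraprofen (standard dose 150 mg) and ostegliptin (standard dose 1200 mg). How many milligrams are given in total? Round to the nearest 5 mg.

300 mg

CrCl = (140 − 73) × 88.2 / (72 × 3) = 5909.4 / 216.00 ≈ 27.4 mL/min
CrCl ≈ 27 mL/min.
soraprofen: 20–34 mL/min → 40% of 150 mg = 60 mg.
ostegliptin: < 55 mL/min → 20% of 1200 mg = 240 mg.
Total = 60 + 240 = 300 mg.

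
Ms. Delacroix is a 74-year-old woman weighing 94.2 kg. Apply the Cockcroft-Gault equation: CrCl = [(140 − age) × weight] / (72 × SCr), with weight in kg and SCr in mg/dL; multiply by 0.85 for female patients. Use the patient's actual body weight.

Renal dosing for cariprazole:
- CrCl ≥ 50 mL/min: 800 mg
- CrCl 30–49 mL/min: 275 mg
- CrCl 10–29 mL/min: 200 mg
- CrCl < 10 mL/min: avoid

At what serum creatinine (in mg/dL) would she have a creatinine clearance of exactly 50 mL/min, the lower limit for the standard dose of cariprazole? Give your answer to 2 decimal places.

Standard dose requires CrCl ≥ 50 mL/min.
Set (140 − 74) × 94.2 × 0.85 / (72 × SCr) = 50
SCr = (140 − 74) × 94.2 × 0.85 / (72 × 50) = 1.468 mg/dL

1.47 mg/dL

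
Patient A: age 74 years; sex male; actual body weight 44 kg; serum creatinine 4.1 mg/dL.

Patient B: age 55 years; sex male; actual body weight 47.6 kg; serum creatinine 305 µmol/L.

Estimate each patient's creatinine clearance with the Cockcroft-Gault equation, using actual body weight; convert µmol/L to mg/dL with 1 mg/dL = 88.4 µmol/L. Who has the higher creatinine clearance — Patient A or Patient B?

Patient A: CrCl = (140 − 74) × 44 / (72 × 4.1) = 2904.0 / 295.20 ≈ 9.8 mL/min
Patient B: SCr = 305 / 88.4 = 3.45 mg/dL
Patient B: CrCl = (140 − 55) × 47.6 / (72 × 3.45) = 4046.0 / 248.40 ≈ 16.3 mL/min
9.8 vs 16.3 mL/min → Patient B is higher.

Patient B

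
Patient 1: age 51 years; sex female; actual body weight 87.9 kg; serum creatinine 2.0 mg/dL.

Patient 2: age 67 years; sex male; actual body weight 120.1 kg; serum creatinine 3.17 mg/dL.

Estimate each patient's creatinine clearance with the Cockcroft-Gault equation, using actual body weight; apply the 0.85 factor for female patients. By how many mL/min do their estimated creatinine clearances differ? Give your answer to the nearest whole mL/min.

8 mL/min

Patient 1: CrCl = (140 − 51) × 87.9 / (72 × 2) × 0.85 = 7823.1 / 144.00 × 0.85 ≈ 46.2 mL/min
Patient 2: CrCl = (140 − 67) × 120.1 / (72 × 3.17) = 8767.3 / 228.24 ≈ 38.4 mL/min
|46.2 − 38.4| = 7.8 mL/min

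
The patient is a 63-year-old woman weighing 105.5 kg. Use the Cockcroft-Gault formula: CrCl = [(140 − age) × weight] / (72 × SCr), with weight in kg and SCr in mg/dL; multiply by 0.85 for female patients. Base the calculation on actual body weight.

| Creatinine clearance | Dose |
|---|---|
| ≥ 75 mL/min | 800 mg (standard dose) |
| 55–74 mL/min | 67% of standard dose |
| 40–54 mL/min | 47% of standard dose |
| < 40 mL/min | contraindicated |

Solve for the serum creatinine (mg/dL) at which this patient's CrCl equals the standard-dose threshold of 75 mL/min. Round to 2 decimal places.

Standard dose requires CrCl ≥ 75 mL/min.
Set (140 − 63) × 105.5 × 0.85 / (72 × SCr) = 75
SCr = (140 − 63) × 105.5 × 0.85 / (72 × 75) = 1.279 mg/dL

1.28 mg/dL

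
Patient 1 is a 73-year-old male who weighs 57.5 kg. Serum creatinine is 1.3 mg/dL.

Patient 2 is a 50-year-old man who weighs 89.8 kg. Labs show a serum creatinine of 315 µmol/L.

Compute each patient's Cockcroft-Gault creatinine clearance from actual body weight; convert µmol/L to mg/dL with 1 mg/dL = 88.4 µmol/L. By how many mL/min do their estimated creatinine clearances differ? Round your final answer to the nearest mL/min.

10 mL/min

Patient 1: CrCl = (140 − 73) × 57.5 / (72 × 1.3) = 3852.5 / 93.60 ≈ 41.2 mL/min
Patient 2: SCr = 315 / 88.4 = 3.563 mg/dL
Patient 2: CrCl = (140 − 50) × 89.8 / (72 × 3.563) = 8082.0 / 256.54 ≈ 31.5 mL/min
|41.2 − 31.5| = 9.7 mL/min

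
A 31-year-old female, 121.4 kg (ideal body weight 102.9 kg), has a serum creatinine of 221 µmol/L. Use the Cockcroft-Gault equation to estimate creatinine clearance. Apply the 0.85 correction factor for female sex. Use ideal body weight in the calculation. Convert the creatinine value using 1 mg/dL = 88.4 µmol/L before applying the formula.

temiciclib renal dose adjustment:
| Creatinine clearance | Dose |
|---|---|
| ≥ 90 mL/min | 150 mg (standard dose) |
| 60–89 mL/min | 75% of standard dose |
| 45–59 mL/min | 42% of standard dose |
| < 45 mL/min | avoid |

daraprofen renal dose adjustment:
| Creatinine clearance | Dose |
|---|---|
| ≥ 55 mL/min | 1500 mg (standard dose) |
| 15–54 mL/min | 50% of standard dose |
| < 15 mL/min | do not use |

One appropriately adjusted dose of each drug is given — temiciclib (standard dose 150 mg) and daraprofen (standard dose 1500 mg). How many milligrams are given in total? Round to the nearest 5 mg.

815 mg

SCr = 221 / 88.4 = 2.5 mg/dL
CrCl = (140 − 31) × 102.9 / (72 × 2.5) × 0.85 = 11216.1 / 180.00 × 0.85 ≈ 53.0 mL/min
CrCl ≈ 53 mL/min.
temiciclib: 45–59 mL/min → 42% of 150 mg = 63 mg.
daraprofen: 15–54 mL/min → 50% of 1500 mg = 750 mg.
Total = 63 + 750 = 813 mg.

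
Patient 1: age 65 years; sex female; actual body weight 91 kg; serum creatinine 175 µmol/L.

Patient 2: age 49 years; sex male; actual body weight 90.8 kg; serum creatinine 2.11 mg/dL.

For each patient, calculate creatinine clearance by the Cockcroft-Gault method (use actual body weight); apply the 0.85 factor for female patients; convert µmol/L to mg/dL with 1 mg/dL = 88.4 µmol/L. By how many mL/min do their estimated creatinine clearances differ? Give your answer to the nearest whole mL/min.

14 mL/min

Patient 1: SCr = 175 / 88.4 = 1.98 mg/dL
Patient 1: CrCl = (140 − 65) × 91 / (72 × 1.98) × 0.85 = 6825.0 / 142.56 × 0.85 ≈ 40.7 mL/min
Patient 2: CrCl = (140 − 49) × 90.8 / (72 × 2.11) = 8262.8 / 151.92 ≈ 54.4 mL/min
|40.7 − 54.4| = 13.7 mL/min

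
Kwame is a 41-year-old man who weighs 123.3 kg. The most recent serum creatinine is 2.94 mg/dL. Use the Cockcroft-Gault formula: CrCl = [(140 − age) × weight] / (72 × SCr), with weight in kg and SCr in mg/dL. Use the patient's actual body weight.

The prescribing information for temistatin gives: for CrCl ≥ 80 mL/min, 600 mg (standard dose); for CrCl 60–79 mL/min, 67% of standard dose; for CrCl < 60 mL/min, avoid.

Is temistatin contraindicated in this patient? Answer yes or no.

yes

CrCl = (140 − 41) × 123.3 / (72 × 2.94) = 12206.7 / 211.68 ≈ 57.7 mL/min
CrCl ≈ 58 mL/min, which is < 60 mL/min.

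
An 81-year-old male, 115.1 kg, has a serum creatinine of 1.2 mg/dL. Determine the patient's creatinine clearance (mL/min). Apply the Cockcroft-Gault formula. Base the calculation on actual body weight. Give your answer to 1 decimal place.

CrCl = (140 − 81) × 115.1 / (72 × 1.2) = 6790.9 / 86.40 ≈ 78.6 mL/min

78.6 mL/min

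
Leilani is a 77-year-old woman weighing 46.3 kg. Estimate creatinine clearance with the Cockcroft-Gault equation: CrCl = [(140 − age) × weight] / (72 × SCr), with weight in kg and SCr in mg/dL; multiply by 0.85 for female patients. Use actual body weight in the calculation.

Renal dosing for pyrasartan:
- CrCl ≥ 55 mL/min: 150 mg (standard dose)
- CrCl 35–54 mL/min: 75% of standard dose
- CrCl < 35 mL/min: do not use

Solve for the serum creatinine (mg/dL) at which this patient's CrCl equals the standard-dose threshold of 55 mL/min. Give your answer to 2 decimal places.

Standard dose requires CrCl ≥ 55 mL/min.
Set (140 − 77) × 46.3 × 0.85 / (72 × SCr) = 55
SCr = (140 − 77) × 46.3 × 0.85 / (72 × 55) = 0.626 mg/dL

0.63 mg/dL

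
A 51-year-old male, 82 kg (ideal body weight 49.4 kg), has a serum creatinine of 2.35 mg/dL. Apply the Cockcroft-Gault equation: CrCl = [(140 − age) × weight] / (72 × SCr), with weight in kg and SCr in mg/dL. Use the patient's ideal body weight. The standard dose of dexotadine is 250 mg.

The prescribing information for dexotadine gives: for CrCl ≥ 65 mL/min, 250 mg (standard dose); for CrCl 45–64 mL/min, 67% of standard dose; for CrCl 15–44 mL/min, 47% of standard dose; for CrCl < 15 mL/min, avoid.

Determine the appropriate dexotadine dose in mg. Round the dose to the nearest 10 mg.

CrCl = (140 − 51) × 49.4 / (72 × 2.35) = 4396.6 / 169.20 ≈ 26.0 mL/min
CrCl ≈ 26 mL/min → bracket 15–44 mL/min.
47% of 250 mg = 117.5 mg → 120 mg

120 mg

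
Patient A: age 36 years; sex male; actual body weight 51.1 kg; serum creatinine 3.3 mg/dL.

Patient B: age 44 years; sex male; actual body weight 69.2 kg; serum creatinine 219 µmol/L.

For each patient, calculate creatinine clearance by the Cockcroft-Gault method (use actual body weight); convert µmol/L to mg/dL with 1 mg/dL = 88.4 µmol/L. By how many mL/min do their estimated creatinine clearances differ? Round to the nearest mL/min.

Patient A: CrCl = (140 − 36) × 51.1 / (72 × 3.3) = 5314.4 / 237.60 ≈ 22.4 mL/min
Patient B: SCr = 219 / 88.4 = 2.477 mg/dL
Patient B: CrCl = (140 − 44) × 69.2 / (72 × 2.477) = 6643.2 / 178.34 ≈ 37.2 mL/min
|22.4 − 37.2| = 14.8 mL/min

15 mL/min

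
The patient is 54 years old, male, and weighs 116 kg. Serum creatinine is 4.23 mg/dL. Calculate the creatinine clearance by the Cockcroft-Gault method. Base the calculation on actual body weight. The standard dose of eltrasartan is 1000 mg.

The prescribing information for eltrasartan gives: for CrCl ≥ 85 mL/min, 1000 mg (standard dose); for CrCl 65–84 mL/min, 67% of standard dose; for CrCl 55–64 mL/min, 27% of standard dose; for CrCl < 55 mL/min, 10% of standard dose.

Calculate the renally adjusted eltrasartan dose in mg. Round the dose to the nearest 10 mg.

100 mg

CrCl = (140 − 54) × 116 / (72 × 4.23) = 9976.0 / 304.56 ≈ 32.8 mL/min
CrCl ≈ 33 mL/min → bracket < 55 mL/min.
10% of 1000 mg = 100 mg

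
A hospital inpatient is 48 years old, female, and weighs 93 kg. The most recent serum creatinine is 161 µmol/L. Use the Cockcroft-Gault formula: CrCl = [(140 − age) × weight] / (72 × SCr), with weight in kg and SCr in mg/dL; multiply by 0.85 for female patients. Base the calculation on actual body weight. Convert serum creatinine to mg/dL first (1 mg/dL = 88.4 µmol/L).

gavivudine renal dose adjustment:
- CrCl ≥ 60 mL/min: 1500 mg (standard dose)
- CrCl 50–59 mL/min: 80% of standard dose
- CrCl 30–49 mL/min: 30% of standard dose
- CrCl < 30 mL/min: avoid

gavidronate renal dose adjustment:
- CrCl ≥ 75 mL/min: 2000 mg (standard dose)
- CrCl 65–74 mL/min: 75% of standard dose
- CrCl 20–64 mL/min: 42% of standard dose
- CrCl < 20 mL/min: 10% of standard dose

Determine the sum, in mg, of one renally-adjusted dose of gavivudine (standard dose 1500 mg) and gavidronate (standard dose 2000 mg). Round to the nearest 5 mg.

SCr = 161 / 88.4 = 1.821 mg/dL
CrCl = (140 − 48) × 93 / (72 × 1.821) × 0.85 = 8556.0 / 131.11 × 0.85 ≈ 55.5 mL/min
CrCl ≈ 55 mL/min.
gavivudine: 50–59 mL/min → 80% of 1500 mg = 1200 mg.
gavidronate: 20–64 mL/min → 42% of 2000 mg = 840 mg.
Total = 1200 + 840 = 2040 mg.

2040 mg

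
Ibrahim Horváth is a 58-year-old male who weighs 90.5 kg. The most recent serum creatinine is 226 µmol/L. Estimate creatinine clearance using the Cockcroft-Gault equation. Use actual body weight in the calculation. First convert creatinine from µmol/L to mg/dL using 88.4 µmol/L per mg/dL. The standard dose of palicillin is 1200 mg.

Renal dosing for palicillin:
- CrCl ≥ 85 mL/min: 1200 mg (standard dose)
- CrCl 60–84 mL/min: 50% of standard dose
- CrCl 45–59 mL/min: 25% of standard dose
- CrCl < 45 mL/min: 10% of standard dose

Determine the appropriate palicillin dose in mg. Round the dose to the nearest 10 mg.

SCr = 226 / 88.4 = 2.557 mg/dL
CrCl = (140 − 58) × 90.5 / (72 × 2.557) = 7421.0 / 184.10 ≈ 40.3 mL/min
CrCl ≈ 40 mL/min → bracket < 45 mL/min.
10% of 1200 mg = 120 mg

120 mg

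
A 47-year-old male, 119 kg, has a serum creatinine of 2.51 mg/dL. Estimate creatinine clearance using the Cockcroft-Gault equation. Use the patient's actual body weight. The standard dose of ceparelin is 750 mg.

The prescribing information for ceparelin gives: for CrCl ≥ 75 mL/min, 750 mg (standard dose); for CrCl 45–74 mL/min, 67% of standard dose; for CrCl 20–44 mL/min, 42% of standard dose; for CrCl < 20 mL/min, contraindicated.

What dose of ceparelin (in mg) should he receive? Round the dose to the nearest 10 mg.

CrCl = (140 − 47) × 119 / (72 × 2.51) = 11067.0 / 180.72 ≈ 61.2 mL/min
CrCl ≈ 61 mL/min → bracket 45–74 mL/min.
67% of 750 mg = 502.5 mg → 500 mg

500 mg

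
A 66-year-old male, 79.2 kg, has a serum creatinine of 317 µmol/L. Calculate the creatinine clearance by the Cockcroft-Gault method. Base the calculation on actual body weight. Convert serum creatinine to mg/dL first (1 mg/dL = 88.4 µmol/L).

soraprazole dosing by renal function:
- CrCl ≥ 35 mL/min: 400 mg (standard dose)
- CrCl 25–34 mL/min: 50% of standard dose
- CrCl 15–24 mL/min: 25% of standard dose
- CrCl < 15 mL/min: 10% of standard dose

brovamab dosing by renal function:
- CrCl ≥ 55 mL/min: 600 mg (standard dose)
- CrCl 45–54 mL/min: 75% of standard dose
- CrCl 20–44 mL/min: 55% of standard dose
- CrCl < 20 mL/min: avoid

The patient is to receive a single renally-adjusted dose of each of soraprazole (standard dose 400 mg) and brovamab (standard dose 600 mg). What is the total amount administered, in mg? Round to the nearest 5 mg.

430 mg

SCr = 317 / 88.4 = 3.586 mg/dL
CrCl = (140 − 66) × 79.2 / (72 × 3.586) = 5860.8 / 258.19 ≈ 22.7 mL/min
CrCl ≈ 23 mL/min.
soraprazole: 15–24 mL/min → 25% of 400 mg = 100 mg.
brovamab: 20–44 mL/min → 55% of 600 mg = 330 mg.
Total = 100 + 330 = 430 mg.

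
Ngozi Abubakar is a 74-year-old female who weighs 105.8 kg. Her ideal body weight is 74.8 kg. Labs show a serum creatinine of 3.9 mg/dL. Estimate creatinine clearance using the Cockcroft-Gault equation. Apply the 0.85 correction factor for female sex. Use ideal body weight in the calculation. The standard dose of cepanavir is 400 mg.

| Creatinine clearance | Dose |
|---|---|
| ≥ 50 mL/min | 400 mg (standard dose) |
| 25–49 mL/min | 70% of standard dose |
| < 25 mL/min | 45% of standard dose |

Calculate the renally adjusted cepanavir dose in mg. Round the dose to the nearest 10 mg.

180 mg

CrCl = (140 − 74) × 74.8 / (72 × 3.9) × 0.85 = 4936.8 / 280.80 × 0.85 ≈ 14.9 mL/min
CrCl ≈ 15 mL/min → bracket < 25 mL/min.
45% of 400 mg = 180 mg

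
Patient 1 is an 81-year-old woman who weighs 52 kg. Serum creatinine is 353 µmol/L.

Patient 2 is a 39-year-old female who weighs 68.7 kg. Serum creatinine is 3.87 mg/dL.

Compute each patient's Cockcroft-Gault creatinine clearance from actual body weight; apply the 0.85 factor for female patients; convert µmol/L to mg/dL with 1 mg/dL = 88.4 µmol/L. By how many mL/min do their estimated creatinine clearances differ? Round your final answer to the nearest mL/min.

12 mL/min

Patient 1: SCr = 353 / 88.4 = 3.993 mg/dL
Patient 1: CrCl = (140 − 81) × 52 / (72 × 3.993) × 0.85 = 3068.0 / 287.50 × 0.85 ≈ 9.1 mL/min
Patient 2: CrCl = (140 − 39) × 68.7 / (72 × 3.87) × 0.85 = 6938.7 / 278.64 × 0.85 ≈ 21.2 mL/min
|9.1 − 21.2| = 12.1 mL/min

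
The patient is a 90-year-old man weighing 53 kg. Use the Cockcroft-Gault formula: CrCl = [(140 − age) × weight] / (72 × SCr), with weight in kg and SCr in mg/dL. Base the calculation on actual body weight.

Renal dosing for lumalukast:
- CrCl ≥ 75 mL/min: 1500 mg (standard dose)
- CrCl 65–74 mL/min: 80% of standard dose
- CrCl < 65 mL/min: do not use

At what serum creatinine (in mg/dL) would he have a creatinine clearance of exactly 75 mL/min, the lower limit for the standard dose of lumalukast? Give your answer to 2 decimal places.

0.49 mg/dL

Standard dose requires CrCl ≥ 75 mL/min.
Set (140 − 90) × 53 / (72 × SCr) = 75
SCr = (140 − 90) × 53 / (72 × 75) = 0.491 mg/dL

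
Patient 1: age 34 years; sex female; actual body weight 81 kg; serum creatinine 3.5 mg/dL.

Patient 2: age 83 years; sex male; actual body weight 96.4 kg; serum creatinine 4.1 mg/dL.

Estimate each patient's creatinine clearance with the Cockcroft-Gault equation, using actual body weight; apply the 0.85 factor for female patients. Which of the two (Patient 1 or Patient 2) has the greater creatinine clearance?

Patient 1: CrCl = (140 − 34) × 81 / (72 × 3.5) × 0.85 = 8586.0 / 252.00 × 0.85 ≈ 29.0 mL/min
Patient 2: CrCl = (140 − 83) × 96.4 / (72 × 4.1) = 5494.8 / 295.20 ≈ 18.6 mL/min
29.0 vs 18.6 mL/min → Patient 1 is higher.

Patient 1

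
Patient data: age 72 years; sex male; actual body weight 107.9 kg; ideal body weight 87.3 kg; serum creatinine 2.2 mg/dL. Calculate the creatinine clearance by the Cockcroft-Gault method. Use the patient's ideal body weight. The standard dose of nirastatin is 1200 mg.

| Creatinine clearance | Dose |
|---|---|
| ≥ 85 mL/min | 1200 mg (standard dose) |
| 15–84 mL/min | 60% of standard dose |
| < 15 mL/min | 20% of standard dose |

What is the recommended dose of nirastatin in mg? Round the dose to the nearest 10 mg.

720 mg

CrCl = (140 − 72) × 87.3 / (72 × 2.2) = 5936.4 / 158.40 ≈ 37.5 mL/min
CrCl ≈ 37 mL/min → bracket 15–84 mL/min.
60% of 1200 mg = 720 mg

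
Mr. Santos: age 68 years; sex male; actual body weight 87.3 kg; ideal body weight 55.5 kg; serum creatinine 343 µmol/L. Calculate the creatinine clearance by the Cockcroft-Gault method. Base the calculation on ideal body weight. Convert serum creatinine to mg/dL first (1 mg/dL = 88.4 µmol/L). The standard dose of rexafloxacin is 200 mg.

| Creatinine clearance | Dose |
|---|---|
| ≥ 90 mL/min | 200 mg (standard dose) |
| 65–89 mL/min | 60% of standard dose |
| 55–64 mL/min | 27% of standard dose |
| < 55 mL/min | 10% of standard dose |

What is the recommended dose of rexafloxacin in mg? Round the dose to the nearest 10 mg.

20 mg

SCr = 343 / 88.4 = 3.88 mg/dL
CrCl = (140 − 68) × 55.5 / (72 × 3.88) = 3996.0 / 279.36 ≈ 14.3 mL/min
CrCl ≈ 14 mL/min → bracket < 55 mL/min.
10% of 200 mg = 20 mg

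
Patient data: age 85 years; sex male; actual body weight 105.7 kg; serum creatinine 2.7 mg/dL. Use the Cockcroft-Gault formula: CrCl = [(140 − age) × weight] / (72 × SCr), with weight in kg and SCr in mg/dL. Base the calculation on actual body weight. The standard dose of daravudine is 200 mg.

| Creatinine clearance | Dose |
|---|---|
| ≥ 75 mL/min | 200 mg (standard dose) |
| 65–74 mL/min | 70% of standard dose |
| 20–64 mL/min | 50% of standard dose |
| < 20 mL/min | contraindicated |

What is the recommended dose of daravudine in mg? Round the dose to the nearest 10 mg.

100 mg

CrCl = (140 − 85) × 105.7 / (72 × 2.7) = 5813.5 / 194.40 ≈ 29.9 mL/min
CrCl ≈ 30 mL/min → bracket 20–64 mL/min.
50% of 200 mg = 100 mg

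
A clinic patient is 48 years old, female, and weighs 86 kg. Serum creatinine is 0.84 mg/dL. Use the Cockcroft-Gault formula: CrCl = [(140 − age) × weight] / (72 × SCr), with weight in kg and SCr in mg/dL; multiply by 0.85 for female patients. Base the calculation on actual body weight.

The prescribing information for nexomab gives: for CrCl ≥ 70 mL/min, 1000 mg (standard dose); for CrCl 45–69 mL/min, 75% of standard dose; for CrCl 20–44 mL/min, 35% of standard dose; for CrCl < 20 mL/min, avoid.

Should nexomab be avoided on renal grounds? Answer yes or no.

no

CrCl = (140 − 48) × 86 / (72 × 0.84) × 0.85 = 7912.0 / 60.48 × 0.85 ≈ 111.2 mL/min
CrCl ≈ 111 mL/min, which is ≥ 20 mL/min.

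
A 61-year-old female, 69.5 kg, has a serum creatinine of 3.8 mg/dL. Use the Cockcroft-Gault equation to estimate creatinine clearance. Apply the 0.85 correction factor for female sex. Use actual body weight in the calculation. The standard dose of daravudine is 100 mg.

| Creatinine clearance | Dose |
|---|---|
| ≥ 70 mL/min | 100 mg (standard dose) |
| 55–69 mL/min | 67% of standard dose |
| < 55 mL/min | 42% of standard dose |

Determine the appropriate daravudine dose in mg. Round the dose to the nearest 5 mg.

40 mg

CrCl = (140 − 61) × 69.5 / (72 × 3.8) × 0.85 = 5490.5 / 273.60 × 0.85 ≈ 17.1 mL/min
CrCl ≈ 17 mL/min → bracket < 55 mL/min.
42% of 100 mg = 42 mg → 40 mg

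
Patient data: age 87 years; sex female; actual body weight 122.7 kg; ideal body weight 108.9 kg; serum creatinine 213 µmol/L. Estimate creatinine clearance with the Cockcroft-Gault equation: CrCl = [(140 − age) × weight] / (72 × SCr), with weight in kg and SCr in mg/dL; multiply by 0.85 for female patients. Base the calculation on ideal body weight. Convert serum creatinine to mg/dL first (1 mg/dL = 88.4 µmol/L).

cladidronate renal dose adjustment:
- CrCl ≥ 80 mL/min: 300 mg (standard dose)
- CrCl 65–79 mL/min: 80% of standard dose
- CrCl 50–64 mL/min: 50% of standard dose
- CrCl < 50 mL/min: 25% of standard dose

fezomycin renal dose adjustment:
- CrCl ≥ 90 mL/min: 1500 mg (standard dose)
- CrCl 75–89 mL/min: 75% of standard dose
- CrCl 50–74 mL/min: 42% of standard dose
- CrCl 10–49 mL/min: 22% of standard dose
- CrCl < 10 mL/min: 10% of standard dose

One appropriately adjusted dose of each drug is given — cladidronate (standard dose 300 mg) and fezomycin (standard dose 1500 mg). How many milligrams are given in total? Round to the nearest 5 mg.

405 mg

SCr = 213 / 88.4 = 2.41 mg/dL
CrCl = (140 − 87) × 108.9 / (72 × 2.41) × 0.85 = 5771.7 / 173.52 × 0.85 ≈ 28.3 mL/min
CrCl ≈ 28 mL/min.
cladidronate: < 50 mL/min → 25% of 300 mg = 75 mg.
fezomycin: 10–49 mL/min → 22% of 1500 mg = 330 mg.
Total = 75 + 330 = 405 mg.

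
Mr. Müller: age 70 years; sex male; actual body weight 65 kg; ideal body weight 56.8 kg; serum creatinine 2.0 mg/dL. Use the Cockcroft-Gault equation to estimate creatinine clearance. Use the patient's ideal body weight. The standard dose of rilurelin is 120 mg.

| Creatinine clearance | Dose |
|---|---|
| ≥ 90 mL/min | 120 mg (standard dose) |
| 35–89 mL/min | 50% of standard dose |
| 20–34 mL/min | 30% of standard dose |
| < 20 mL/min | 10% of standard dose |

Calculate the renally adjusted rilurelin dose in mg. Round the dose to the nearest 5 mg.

35 mg

CrCl = (140 − 70) × 56.8 / (72 × 2) = 3976.0 / 144.00 ≈ 27.6 mL/min
CrCl ≈ 28 mL/min → bracket 20–34 mL/min.
30% of 120 mg = 36 mg → 35 mg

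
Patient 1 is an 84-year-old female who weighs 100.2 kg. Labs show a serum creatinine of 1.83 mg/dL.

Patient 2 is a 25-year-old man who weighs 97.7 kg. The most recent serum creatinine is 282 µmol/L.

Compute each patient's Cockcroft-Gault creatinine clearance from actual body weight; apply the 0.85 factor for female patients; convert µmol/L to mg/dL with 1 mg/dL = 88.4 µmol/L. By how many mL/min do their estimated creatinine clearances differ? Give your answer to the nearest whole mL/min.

Patient 1: CrCl = (140 − 84) × 100.2 / (72 × 1.83) × 0.85 = 5611.2 / 131.76 × 0.85 ≈ 36.2 mL/min
Patient 2: SCr = 282 / 88.4 = 3.19 mg/dL
Patient 2: CrCl = (140 − 25) × 97.7 / (72 × 3.19) = 11235.5 / 229.68 ≈ 48.9 mL/min
|36.2 − 48.9| = 12.7 mL/min

13 mL/min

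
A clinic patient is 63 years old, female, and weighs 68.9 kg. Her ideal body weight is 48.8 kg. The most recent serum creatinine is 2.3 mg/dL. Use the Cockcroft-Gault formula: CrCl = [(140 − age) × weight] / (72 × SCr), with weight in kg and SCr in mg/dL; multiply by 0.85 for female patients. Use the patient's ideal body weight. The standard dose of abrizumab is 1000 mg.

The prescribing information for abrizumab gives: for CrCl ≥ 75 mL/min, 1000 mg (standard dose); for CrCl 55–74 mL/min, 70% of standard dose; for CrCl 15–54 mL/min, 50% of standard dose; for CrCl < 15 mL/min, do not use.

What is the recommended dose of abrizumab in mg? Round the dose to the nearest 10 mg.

CrCl = (140 − 63) × 48.8 / (72 × 2.3) × 0.85 = 3757.6 / 165.60 × 0.85 ≈ 19.3 mL/min
CrCl ≈ 19 mL/min → bracket 15–54 mL/min.
50% of 1000 mg = 500 mg

500 mg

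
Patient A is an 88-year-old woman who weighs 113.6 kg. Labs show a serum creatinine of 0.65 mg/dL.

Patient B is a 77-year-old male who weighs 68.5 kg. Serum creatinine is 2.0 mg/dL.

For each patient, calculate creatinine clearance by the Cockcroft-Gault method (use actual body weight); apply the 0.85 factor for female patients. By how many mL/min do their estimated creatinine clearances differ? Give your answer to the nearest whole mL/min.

77 mL/min

Patient A: CrCl = (140 − 88) × 113.6 / (72 × 0.65) × 0.85 = 5907.2 / 46.80 × 0.85 ≈ 107.3 mL/min
Patient B: CrCl = (140 − 77) × 68.5 / (72 × 2) = 4315.5 / 144.00 ≈ 30.0 mL/min
|107.3 − 30.0| = 77.3 mL/min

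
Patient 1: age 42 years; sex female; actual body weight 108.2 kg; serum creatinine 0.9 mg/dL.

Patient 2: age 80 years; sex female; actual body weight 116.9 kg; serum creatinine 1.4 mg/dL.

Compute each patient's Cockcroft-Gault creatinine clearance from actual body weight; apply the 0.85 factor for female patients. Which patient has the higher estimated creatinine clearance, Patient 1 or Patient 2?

Patient 1: CrCl = (140 − 42) × 108.2 / (72 × 0.9) × 0.85 = 10603.6 / 64.80 × 0.85 ≈ 139.1 mL/min
Patient 2: CrCl = (140 − 80) × 116.9 / (72 × 1.4) × 0.85 = 7014.0 / 100.80 × 0.85 ≈ 59.1 mL/min
139.1 vs 59.1 mL/min → Patient 1 is higher.

Patient 1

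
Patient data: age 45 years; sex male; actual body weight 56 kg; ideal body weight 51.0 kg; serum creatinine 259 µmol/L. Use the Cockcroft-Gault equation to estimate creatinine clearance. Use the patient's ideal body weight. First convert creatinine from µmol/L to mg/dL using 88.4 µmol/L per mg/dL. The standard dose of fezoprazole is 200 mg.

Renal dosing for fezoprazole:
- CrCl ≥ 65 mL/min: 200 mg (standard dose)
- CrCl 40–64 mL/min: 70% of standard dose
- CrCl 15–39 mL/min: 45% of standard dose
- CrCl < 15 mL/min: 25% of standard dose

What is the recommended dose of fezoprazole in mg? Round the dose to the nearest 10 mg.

SCr = 259 / 88.4 = 2.93 mg/dL
CrCl = (140 − 45) × 51 / (72 × 2.93) = 4845.0 / 210.96 ≈ 23.0 mL/min
CrCl ≈ 23 mL/min → bracket 15–39 mL/min.
45% of 200 mg = 90 mg

90 mg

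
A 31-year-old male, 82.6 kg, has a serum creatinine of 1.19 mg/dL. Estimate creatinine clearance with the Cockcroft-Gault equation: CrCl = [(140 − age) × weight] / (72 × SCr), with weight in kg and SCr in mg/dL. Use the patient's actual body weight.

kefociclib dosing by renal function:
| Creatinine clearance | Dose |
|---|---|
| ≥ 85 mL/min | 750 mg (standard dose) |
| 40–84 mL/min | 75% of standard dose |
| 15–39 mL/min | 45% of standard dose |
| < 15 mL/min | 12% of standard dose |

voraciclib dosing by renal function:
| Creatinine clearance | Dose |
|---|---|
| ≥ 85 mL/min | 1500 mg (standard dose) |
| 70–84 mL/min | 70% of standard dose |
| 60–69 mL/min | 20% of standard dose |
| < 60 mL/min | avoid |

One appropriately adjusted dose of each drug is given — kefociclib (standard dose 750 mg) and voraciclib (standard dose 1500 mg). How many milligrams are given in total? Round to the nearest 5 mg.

2250 mg

CrCl = (140 − 31) × 82.6 / (72 × 1.19) = 9003.4 / 85.68 ≈ 105.1 mL/min
CrCl ≈ 105 mL/min.
kefociclib: ≥ 85 mL/min → 100% of 750 mg = 750 mg.
voraciclib: ≥ 85 mL/min → 100% of 1500 mg = 1500 mg.
Total = 750 + 1500 = 2250 mg.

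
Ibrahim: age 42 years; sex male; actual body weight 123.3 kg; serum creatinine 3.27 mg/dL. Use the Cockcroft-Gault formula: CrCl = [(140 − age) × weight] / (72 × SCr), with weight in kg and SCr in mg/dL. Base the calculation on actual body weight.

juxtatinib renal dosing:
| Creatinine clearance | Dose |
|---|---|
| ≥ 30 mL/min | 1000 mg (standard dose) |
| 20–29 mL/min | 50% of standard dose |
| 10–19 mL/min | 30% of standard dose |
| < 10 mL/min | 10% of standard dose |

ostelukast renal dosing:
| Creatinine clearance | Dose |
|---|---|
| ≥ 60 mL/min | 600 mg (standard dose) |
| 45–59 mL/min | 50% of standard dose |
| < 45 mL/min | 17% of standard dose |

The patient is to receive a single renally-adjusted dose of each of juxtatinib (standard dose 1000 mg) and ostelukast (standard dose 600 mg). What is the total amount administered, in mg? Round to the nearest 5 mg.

CrCl = (140 − 42) × 123.3 / (72 × 3.27) = 12083.4 / 235.44 ≈ 51.3 mL/min
CrCl ≈ 51 mL/min.
juxtatinib: ≥ 30 mL/min → 100% of 1000 mg = 1000 mg.
ostelukast: 45–59 mL/min → 50% of 600 mg = 300 mg.
Total = 1000 + 300 = 1300 mg.

1300 mg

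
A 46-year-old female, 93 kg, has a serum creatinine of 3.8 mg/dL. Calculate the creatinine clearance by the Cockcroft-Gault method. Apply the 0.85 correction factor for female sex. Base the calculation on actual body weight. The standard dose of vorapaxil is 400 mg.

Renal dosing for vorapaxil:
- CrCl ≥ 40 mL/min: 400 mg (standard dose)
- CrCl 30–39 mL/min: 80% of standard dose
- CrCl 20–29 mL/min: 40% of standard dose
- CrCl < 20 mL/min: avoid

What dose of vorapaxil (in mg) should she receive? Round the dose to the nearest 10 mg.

CrCl = (140 − 46) × 93 / (72 × 3.8) × 0.85 = 8742.0 / 273.60 × 0.85 ≈ 27.2 mL/min
CrCl ≈ 27 mL/min → bracket 20–29 mL/min.
40% of 400 mg = 160 mg

160 mg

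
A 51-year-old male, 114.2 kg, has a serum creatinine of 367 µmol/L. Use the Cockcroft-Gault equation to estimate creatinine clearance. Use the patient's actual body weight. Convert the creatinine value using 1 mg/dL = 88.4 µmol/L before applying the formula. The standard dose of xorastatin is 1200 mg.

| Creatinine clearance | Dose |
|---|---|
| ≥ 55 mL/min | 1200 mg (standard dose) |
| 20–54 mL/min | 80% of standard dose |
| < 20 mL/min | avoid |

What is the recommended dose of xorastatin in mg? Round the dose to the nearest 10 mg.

SCr = 367 / 88.4 = 4.152 mg/dL
CrCl = (140 − 51) × 114.2 / (72 × 4.152) = 10163.8 / 298.94 ≈ 34.0 mL/min
CrCl ≈ 34 mL/min → bracket 20–54 mL/min.
80% of 1200 mg = 960 mg

960 mg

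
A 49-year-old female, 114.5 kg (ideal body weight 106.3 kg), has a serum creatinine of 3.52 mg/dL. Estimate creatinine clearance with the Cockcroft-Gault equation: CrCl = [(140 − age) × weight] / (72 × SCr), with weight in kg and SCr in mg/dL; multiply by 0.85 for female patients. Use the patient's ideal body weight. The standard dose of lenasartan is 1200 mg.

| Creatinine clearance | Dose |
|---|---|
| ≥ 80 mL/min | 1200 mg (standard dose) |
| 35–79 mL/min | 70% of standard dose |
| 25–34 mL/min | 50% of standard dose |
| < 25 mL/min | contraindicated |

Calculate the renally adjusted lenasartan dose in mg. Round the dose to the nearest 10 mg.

600 mg

CrCl = (140 − 49) × 106.3 / (72 × 3.52) × 0.85 = 9673.3 / 253.44 × 0.85 ≈ 32.4 mL/min
CrCl ≈ 32 mL/min → bracket 25–34 mL/min.
50% of 1200 mg = 600 mg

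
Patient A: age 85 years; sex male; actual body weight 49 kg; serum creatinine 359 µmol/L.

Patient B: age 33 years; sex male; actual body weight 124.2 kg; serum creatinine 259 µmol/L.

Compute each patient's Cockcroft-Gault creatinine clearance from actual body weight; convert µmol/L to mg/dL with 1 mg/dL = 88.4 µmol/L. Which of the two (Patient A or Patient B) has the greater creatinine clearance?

Patient A: SCr = 359 / 88.4 = 4.061 mg/dL
Patient A: CrCl = (140 − 85) × 49 / (72 × 4.061) = 2695.0 / 292.39 ≈ 9.2 mL/min
Patient B: SCr = 259 / 88.4 = 2.93 mg/dL
Patient B: CrCl = (140 − 33) × 124.2 / (72 × 2.93) = 13289.4 / 210.96 ≈ 63.0 mL/min
9.2 vs 63.0 mL/min → Patient B is higher.

Patient B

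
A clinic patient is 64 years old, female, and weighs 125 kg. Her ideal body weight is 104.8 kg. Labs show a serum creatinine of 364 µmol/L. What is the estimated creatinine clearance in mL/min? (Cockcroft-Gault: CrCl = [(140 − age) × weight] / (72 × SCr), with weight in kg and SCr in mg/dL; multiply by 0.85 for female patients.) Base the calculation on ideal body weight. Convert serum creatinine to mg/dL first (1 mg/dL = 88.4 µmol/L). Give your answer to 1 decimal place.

22.8 mL/min

SCr = 364 / 88.4 = 4.118 mg/dL
CrCl = (140 − 64) × 104.8 / (72 × 4.118) × 0.85 = 7964.8 / 296.50 × 0.85 ≈ 22.8 mL/min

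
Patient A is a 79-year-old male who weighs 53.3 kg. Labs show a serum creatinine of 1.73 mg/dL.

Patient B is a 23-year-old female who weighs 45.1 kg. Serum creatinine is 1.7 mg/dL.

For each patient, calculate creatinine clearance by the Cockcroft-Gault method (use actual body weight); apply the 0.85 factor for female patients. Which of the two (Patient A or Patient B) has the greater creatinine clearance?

Patient B

Patient A: CrCl = (140 − 79) × 53.3 / (72 × 1.73) = 3251.3 / 124.56 ≈ 26.1 mL/min
Patient B: CrCl = (140 − 23) × 45.1 / (72 × 1.7) × 0.85 = 5276.7 / 122.40 × 0.85 ≈ 36.6 mL/min
26.1 vs 36.6 mL/min → Patient B is higher.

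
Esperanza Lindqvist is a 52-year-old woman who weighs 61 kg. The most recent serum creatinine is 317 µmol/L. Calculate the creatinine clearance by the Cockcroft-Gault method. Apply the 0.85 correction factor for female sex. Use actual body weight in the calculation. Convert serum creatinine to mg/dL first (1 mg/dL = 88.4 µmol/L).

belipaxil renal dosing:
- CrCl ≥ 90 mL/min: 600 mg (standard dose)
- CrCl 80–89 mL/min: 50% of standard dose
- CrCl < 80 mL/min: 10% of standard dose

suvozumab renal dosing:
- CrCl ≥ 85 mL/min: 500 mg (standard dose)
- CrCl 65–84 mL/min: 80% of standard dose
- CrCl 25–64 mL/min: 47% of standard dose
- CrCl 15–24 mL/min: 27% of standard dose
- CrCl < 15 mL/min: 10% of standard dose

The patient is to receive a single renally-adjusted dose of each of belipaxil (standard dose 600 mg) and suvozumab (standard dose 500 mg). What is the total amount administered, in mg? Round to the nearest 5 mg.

SCr = 317 / 88.4 = 3.586 mg/dL
CrCl = (140 − 52) × 61 / (72 × 3.586) × 0.85 = 5368.0 / 258.19 × 0.85 ≈ 17.7 mL/min
CrCl ≈ 18 mL/min.
belipaxil: < 80 mL/min → 10% of 600 mg = 60 mg.
suvozumab: 15–24 mL/min → 27% of 500 mg = 135 mg.
Total = 60 + 135 = 195 mg.

195 mg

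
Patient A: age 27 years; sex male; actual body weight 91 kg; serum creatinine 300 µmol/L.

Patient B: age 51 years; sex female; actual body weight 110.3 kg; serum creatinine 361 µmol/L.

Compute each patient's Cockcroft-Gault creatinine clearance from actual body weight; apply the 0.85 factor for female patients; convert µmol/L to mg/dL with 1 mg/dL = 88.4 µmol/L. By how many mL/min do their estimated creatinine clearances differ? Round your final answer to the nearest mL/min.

Patient A: SCr = 300 / 88.4 = 3.394 mg/dL
Patient A: CrCl = (140 − 27) × 91 / (72 × 3.394) = 10283.0 / 244.37 ≈ 42.1 mL/min
Patient B: SCr = 361 / 88.4 = 4.084 mg/dL
Patient B: CrCl = (140 − 51) × 110.3 / (72 × 4.084) × 0.85 = 9816.7 / 294.05 × 0.85 ≈ 28.4 mL/min
|42.1 − 28.4| = 13.7 mL/min

14 mL/min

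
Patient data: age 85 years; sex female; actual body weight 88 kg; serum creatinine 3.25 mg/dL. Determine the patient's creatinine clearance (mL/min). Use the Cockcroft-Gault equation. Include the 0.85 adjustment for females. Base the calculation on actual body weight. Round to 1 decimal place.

17.6 mL/min

CrCl = (140 − 85) × 88 / (72 × 3.25) × 0.85 = 4840.0 / 234.00 × 0.85 ≈ 17.6 mL/min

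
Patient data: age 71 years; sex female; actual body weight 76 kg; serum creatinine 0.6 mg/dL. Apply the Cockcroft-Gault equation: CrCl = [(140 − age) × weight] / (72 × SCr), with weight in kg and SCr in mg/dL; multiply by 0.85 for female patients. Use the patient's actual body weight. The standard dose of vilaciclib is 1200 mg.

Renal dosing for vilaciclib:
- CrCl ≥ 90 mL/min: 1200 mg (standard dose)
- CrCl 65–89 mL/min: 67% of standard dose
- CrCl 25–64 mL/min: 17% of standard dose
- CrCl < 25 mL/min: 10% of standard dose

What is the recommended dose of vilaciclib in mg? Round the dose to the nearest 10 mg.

CrCl = (140 − 71) × 76 / (72 × 0.6) × 0.85 = 5244.0 / 43.20 × 0.85 ≈ 103.2 mL/min
CrCl ≈ 103 mL/min → bracket ≥ 90 mL/min.
100% of 1200 mg = 1200 mg

1200 mg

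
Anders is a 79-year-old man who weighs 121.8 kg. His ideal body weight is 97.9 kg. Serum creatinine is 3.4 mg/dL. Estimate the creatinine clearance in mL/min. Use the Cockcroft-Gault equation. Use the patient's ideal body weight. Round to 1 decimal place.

CrCl = (140 − 79) × 97.9 / (72 × 3.4) = 5971.9 / 244.80 ≈ 24.4 mL/min

24.4 mL/min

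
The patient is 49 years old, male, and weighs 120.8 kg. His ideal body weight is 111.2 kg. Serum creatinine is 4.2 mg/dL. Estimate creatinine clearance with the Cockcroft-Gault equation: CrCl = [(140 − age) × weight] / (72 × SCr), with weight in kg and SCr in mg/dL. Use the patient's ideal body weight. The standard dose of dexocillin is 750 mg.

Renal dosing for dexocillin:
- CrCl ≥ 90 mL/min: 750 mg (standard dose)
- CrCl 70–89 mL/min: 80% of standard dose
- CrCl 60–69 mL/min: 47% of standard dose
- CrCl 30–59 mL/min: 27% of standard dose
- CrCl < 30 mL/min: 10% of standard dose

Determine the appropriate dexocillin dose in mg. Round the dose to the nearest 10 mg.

200 mg

CrCl = (140 − 49) × 111.2 / (72 × 4.2) = 10119.2 / 302.40 ≈ 33.5 mL/min
CrCl ≈ 33 mL/min → bracket 30–59 mL/min.
27% of 750 mg = 202.5 mg → 200 mg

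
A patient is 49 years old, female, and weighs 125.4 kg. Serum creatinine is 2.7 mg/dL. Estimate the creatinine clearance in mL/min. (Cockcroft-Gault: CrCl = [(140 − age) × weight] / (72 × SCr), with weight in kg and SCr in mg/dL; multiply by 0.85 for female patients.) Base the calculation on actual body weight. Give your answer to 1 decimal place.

CrCl = (140 − 49) × 125.4 / (72 × 2.7) × 0.85 = 11411.4 / 194.40 × 0.85 ≈ 49.9 mL/min

49.9 mL/min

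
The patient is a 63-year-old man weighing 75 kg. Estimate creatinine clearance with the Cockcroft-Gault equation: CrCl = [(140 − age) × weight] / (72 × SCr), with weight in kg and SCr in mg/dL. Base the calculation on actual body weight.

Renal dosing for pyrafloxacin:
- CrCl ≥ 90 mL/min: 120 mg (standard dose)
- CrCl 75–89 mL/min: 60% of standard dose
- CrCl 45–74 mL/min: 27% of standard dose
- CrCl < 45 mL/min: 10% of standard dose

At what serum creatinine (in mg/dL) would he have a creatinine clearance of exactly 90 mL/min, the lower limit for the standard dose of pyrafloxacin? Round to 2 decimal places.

0.89 mg/dL

Standard dose requires CrCl ≥ 90 mL/min.
Set (140 − 63) × 75 / (72 × SCr) = 90
SCr = (140 − 63) × 75 / (72 × 90) = 0.891 mg/dL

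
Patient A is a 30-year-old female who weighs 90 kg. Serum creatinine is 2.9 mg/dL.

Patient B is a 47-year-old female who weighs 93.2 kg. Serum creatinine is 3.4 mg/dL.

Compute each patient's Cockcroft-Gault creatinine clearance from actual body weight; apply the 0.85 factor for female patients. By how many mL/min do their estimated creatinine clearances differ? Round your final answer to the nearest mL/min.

Patient A: CrCl = (140 − 30) × 90 / (72 × 2.9) × 0.85 = 9900.0 / 208.80 × 0.85 ≈ 40.3 mL/min
Patient B: CrCl = (140 − 47) × 93.2 / (72 × 3.4) × 0.85 = 8667.6 / 244.80 × 0.85 ≈ 30.1 mL/min
|40.3 − 30.1| = 10.2 mL/min

10 mL/min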